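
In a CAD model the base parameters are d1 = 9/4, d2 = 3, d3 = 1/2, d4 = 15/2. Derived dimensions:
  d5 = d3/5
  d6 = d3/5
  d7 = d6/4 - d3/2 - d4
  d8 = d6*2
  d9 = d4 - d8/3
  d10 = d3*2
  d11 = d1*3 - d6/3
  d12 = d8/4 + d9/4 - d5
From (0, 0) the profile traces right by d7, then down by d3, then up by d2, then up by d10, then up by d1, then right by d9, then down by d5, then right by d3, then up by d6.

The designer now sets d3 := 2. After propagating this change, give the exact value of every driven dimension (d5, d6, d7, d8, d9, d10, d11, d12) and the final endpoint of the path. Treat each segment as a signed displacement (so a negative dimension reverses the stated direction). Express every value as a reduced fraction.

d5 = 2/5
d6 = 2/5
d7 = -42/5
d8 = 4/5
d9 = 217/30
d10 = 4
d11 = 397/60
d12 = 193/120
endpoint = (5/6, 29/4)

Apply edit: d3 := 2
  d5 = d3/5 = 2/5
  d6 = d3/5 = 2/5
  d7 = d6/4 - d3/2 - d4 = -42/5
  d8 = d6*2 = 4/5
  d9 = d4 - d8/3 = 217/30
  d10 = d3*2 = 4
  d11 = d1*3 - d6/3 = 397/60
  d12 = d8/4 + d9/4 - d5 = 193/120
Walk from origin (0, 0):
  seg 1: right by d7 = -42/5 → (-42/5, 0)
  seg 2: down by d3 = 2 → (-42/5, -2)
  seg 3: up by d2 = 3 → (-42/5, 1)
  seg 4: up by d10 = 4 → (-42/5, 5)
  seg 5: up by d1 = 9/4 → (-42/5, 29/4)
  seg 6: right by d9 = 217/30 → (-7/6, 29/4)
  seg 7: down by d5 = 2/5 → (-7/6, 137/20)
  seg 8: right by d3 = 2 → (5/6, 137/20)
  seg 9: up by d6 = 2/5 → (5/6, 29/4)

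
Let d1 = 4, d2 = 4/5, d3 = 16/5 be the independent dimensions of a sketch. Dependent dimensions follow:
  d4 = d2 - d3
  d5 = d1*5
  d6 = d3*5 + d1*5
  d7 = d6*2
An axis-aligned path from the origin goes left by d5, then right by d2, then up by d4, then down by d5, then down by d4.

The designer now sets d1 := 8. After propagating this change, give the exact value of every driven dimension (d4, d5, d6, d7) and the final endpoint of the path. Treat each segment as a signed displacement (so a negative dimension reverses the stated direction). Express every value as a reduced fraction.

d4 = -12/5
d5 = 40
d6 = 56
d7 = 112
endpoint = (-196/5, -40)

Apply edit: d1 := 8
  d4 = d2 - d3 = -12/5
  d5 = d1*5 = 40
  d6 = d3*5 + d1*5 = 56
  d7 = d6*2 = 112
Walk from origin (0, 0):
  seg 1: left by d5 = 40 → (-40, 0)
  seg 2: right by d2 = 4/5 → (-196/5, 0)
  seg 3: up by d4 = -12/5 → (-196/5, -12/5)
  seg 4: down by d5 = 40 → (-196/5, -212/5)
  seg 5: down by d4 = -12/5 → (-196/5, -40)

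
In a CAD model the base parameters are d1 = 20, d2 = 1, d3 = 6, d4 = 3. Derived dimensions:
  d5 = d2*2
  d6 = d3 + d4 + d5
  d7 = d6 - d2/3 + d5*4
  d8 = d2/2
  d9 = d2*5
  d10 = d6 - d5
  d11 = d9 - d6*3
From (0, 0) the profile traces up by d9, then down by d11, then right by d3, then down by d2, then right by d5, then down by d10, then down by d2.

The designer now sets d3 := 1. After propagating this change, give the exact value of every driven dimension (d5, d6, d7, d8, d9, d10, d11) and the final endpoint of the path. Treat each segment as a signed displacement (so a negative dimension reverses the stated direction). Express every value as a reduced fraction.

d5 = 2
d6 = 6
d7 = 41/3
d8 = 1/2
d9 = 5
d10 = 4
d11 = -13
endpoint = (3, 12)

Apply edit: d3 := 1
  d5 = d2*2 = 2
  d6 = d3 + d4 + d5 = 6
  d7 = d6 - d2/3 + d5*4 = 41/3
  d8 = d2/2 = 1/2
  d9 = d2*5 = 5
  d10 = d6 - d5 = 4
  d11 = d9 - d6*3 = -13
Walk from origin (0, 0):
  seg 1: up by d9 = 5 → (0, 5)
  seg 2: down by d11 = -13 → (0, 18)
  seg 3: right by d3 = 1 → (1, 18)
  seg 4: down by d2 = 1 → (1, 17)
  seg 5: right by d5 = 2 → (3, 17)
  seg 6: down by d10 = 4 → (3, 13)
  seg 7: down by d2 = 1 → (3, 12)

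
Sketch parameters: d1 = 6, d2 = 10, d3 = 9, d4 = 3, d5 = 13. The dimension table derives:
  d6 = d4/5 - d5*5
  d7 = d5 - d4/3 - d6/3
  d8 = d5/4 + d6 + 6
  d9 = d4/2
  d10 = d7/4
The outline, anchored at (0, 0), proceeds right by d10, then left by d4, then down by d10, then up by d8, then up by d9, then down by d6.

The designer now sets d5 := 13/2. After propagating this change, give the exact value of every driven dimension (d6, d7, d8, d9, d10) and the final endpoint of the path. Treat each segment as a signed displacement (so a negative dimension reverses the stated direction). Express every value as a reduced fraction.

d6 = -319/10
d7 = 242/15
d8 = -971/40
d9 = 3/2
d10 = 121/30
endpoint = (31/30, 611/120)

Apply edit: d5 := 13/2
  d6 = d4/5 - d5*5 = -319/10
  d7 = d5 - d4/3 - d6/3 = 242/15
  d8 = d5/4 + d6 + 6 = -971/40
  d9 = d4/2 = 3/2
  d10 = d7/4 = 121/30
Walk from origin (0, 0):
  seg 1: right by d10 = 121/30 → (121/30, 0)
  seg 2: left by d4 = 3 → (31/30, 0)
  seg 3: down by d10 = 121/30 → (31/30, -121/30)
  seg 4: up by d8 = -971/40 → (31/30, -3397/120)
  seg 5: up by d9 = 3/2 → (31/30, -3217/120)
  seg 6: down by d6 = -319/10 → (31/30, 611/120)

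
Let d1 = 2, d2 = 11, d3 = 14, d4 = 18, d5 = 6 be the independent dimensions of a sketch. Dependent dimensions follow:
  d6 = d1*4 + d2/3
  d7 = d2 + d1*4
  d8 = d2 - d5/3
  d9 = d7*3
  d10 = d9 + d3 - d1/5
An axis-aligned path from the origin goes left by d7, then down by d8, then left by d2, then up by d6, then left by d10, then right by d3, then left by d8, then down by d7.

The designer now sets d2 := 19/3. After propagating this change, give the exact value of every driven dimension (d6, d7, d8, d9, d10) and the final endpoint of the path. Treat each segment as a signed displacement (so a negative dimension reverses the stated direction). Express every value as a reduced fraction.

Apply edit: d2 := 19/3
  d6 = d1*4 + d2/3 = 91/9
  d7 = d2 + d1*4 = 43/3
  d8 = d2 - d5/3 = 13/3
  d9 = d7*3 = 43
  d10 = d9 + d3 - d1/5 = 283/5
Walk from origin (0, 0):
  seg 1: left by d7 = 43/3 → (-43/3, 0)
  seg 2: down by d8 = 13/3 → (-43/3, -13/3)
  seg 3: left by d2 = 19/3 → (-62/3, -13/3)
  seg 4: up by d6 = 91/9 → (-62/3, 52/9)
  seg 5: left by d10 = 283/5 → (-1159/15, 52/9)
  seg 6: right by d3 = 14 → (-949/15, 52/9)
  seg 7: left by d8 = 13/3 → (-338/5, 52/9)
  seg 8: down by d7 = 43/3 → (-338/5, -77/9)

d6 = 91/9
d7 = 43/3
d8 = 13/3
d9 = 43
d10 = 283/5
endpoint = (-338/5, -77/9)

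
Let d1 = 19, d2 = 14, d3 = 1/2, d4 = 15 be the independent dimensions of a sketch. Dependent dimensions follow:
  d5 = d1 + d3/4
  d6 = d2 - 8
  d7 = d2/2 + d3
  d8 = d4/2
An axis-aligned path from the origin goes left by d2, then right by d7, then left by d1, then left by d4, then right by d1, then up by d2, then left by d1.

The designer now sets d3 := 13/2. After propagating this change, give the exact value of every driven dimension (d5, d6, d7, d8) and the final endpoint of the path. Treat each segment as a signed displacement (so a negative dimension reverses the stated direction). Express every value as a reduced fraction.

Apply edit: d3 := 13/2
  d5 = d1 + d3/4 = 165/8
  d6 = d2 - 8 = 6
  d7 = d2/2 + d3 = 27/2
  d8 = d4/2 = 15/2
Walk from origin (0, 0):
  seg 1: left by d2 = 14 → (-14, 0)
  seg 2: right by d7 = 27/2 → (-1/2, 0)
  seg 3: left by d1 = 19 → (-39/2, 0)
  seg 4: left by d4 = 15 → (-69/2, 0)
  seg 5: right by d1 = 19 → (-31/2, 0)
  seg 6: up by d2 = 14 → (-31/2, 14)
  seg 7: left by d1 = 19 → (-69/2, 14)

d5 = 165/8
d6 = 6
d7 = 27/2
d8 = 15/2
endpoint = (-69/2, 14)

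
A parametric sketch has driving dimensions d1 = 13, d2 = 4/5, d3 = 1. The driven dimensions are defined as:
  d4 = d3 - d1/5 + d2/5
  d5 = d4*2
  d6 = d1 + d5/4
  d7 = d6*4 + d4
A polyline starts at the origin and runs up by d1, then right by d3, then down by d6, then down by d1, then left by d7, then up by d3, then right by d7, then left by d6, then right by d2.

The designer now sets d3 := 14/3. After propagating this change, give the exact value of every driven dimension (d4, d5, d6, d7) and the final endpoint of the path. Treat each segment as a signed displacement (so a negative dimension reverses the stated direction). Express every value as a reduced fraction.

d4 = 167/75
d5 = 334/75
d6 = 2117/150
d7 = 1467/25
endpoint = (-1297/150, -1417/150)

Apply edit: d3 := 14/3
  d4 = d3 - d1/5 + d2/5 = 167/75
  d5 = d4*2 = 334/75
  d6 = d1 + d5/4 = 2117/150
  d7 = d6*4 + d4 = 1467/25
Walk from origin (0, 0):
  seg 1: up by d1 = 13 → (0, 13)
  seg 2: right by d3 = 14/3 → (14/3, 13)
  seg 3: down by d6 = 2117/150 → (14/3, -167/150)
  seg 4: down by d1 = 13 → (14/3, -2117/150)
  seg 5: left by d7 = 1467/25 → (-4051/75, -2117/150)
  seg 6: up by d3 = 14/3 → (-4051/75, -1417/150)
  seg 7: right by d7 = 1467/25 → (14/3, -1417/150)
  seg 8: left by d6 = 2117/150 → (-1417/150, -1417/150)
  seg 9: right by d2 = 4/5 → (-1297/150, -1417/150)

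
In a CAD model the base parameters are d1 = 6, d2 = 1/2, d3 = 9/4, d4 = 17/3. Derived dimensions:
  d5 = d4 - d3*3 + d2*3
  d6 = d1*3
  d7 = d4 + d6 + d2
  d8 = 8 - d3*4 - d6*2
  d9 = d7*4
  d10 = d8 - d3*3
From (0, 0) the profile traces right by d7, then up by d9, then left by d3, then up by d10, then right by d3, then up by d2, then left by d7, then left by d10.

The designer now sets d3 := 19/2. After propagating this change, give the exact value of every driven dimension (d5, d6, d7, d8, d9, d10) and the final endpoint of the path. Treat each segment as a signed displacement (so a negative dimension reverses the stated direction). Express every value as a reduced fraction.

d5 = -64/3
d6 = 18
d7 = 145/6
d8 = -66
d9 = 290/3
d10 = -189/2
endpoint = (189/2, 8/3)

Apply edit: d3 := 19/2
  d5 = d4 - d3*3 + d2*3 = -64/3
  d6 = d1*3 = 18
  d7 = d4 + d6 + d2 = 145/6
  d8 = 8 - d3*4 - d6*2 = -66
  d9 = d7*4 = 290/3
  d10 = d8 - d3*3 = -189/2
Walk from origin (0, 0):
  seg 1: right by d7 = 145/6 → (145/6, 0)
  seg 2: up by d9 = 290/3 → (145/6, 290/3)
  seg 3: left by d3 = 19/2 → (44/3, 290/3)
  seg 4: up by d10 = -189/2 → (44/3, 13/6)
  seg 5: right by d3 = 19/2 → (145/6, 13/6)
  seg 6: up by d2 = 1/2 → (145/6, 8/3)
  seg 7: left by d7 = 145/6 → (0, 8/3)
  seg 8: left by d10 = -189/2 → (189/2, 8/3)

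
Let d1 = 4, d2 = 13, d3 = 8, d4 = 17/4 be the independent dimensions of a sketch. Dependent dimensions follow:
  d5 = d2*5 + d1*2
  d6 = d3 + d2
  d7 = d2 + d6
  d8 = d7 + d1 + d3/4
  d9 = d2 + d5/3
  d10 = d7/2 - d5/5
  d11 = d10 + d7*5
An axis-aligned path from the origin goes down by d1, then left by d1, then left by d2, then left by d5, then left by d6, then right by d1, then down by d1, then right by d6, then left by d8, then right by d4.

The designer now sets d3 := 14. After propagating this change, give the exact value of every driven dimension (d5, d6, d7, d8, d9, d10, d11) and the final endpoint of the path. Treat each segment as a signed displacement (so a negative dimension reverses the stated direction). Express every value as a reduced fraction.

Apply edit: d3 := 14
  d5 = d2*5 + d1*2 = 73
  d6 = d3 + d2 = 27
  d7 = d2 + d6 = 40
  d8 = d7 + d1 + d3/4 = 95/2
  d9 = d2 + d5/3 = 112/3
  d10 = d7/2 - d5/5 = 27/5
  d11 = d10 + d7*5 = 1027/5
Walk from origin (0, 0):
  seg 1: down by d1 = 4 → (0, -4)
  seg 2: left by d1 = 4 → (-4, -4)
  seg 3: left by d2 = 13 → (-17, -4)
  seg 4: left by d5 = 73 → (-90, -4)
  seg 5: left by d6 = 27 → (-117, -4)
  seg 6: right by d1 = 4 → (-113, -4)
  seg 7: down by d1 = 4 → (-113, -8)
  seg 8: right by d6 = 27 → (-86, -8)
  seg 9: left by d8 = 95/2 → (-267/2, -8)
  seg 10: right by d4 = 17/4 → (-517/4, -8)

d5 = 73
d6 = 27
d7 = 40
d8 = 95/2
d9 = 112/3
d10 = 27/5
d11 = 1027/5
endpoint = (-517/4, -8)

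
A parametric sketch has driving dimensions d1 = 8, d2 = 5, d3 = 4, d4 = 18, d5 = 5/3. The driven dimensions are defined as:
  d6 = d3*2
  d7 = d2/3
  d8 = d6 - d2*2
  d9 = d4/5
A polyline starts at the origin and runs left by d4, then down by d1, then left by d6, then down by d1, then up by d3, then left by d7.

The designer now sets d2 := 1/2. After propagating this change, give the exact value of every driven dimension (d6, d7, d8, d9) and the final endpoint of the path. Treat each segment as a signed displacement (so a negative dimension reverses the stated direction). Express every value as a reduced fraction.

d6 = 8
d7 = 1/6
d8 = 7
d9 = 18/5
endpoint = (-157/6, -12)

Apply edit: d2 := 1/2
  d6 = d3*2 = 8
  d7 = d2/3 = 1/6
  d8 = d6 - d2*2 = 7
  d9 = d4/5 = 18/5
Walk from origin (0, 0):
  seg 1: left by d4 = 18 → (-18, 0)
  seg 2: down by d1 = 8 → (-18, -8)
  seg 3: left by d6 = 8 → (-26, -8)
  seg 4: down by d1 = 8 → (-26, -16)
  seg 5: up by d3 = 4 → (-26, -12)
  seg 6: left by d7 = 1/6 → (-157/6, -12)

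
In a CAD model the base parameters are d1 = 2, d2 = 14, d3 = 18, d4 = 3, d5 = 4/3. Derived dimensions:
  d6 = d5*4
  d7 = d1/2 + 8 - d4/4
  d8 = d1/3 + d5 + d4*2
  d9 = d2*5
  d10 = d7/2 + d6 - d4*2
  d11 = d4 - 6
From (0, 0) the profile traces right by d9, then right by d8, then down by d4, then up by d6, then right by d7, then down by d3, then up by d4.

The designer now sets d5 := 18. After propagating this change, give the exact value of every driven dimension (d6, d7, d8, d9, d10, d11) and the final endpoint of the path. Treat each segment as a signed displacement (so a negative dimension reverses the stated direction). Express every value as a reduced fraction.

Apply edit: d5 := 18
  d6 = d5*4 = 72
  d7 = d1/2 + 8 - d4/4 = 33/4
  d8 = d1/3 + d5 + d4*2 = 74/3
  d9 = d2*5 = 70
  d10 = d7/2 + d6 - d4*2 = 561/8
  d11 = d4 - 6 = -3
Walk from origin (0, 0):
  seg 1: right by d9 = 70 → (70, 0)
  seg 2: right by d8 = 74/3 → (284/3, 0)
  seg 3: down by d4 = 3 → (284/3, -3)
  seg 4: up by d6 = 72 → (284/3, 69)
  seg 5: right by d7 = 33/4 → (1235/12, 69)
  seg 6: down by d3 = 18 → (1235/12, 51)
  seg 7: up by d4 = 3 → (1235/12, 54)

d6 = 72
d7 = 33/4
d8 = 74/3
d9 = 70
d10 = 561/8
d11 = -3
endpoint = (1235/12, 54)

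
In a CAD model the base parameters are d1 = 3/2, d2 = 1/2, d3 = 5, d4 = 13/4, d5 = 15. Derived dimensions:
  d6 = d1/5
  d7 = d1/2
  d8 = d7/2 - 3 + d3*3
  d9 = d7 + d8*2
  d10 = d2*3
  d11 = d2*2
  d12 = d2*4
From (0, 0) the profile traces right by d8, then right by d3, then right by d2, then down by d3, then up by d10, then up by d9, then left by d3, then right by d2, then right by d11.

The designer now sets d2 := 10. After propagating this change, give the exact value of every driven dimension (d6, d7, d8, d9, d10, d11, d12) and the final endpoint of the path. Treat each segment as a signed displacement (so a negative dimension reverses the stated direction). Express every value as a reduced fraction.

Apply edit: d2 := 10
  d6 = d1/5 = 3/10
  d7 = d1/2 = 3/4
  d8 = d7/2 - 3 + d3*3 = 99/8
  d9 = d7 + d8*2 = 51/2
  d10 = d2*3 = 30
  d11 = d2*2 = 20
  d12 = d2*4 = 40
Walk from origin (0, 0):
  seg 1: right by d8 = 99/8 → (99/8, 0)
  seg 2: right by d3 = 5 → (139/8, 0)
  seg 3: right by d2 = 10 → (219/8, 0)
  seg 4: down by d3 = 5 → (219/8, -5)
  seg 5: up by d10 = 30 → (219/8, 25)
  seg 6: up by d9 = 51/2 → (219/8, 101/2)
  seg 7: left by d3 = 5 → (179/8, 101/2)
  seg 8: right by d2 = 10 → (259/8, 101/2)
  seg 9: right by d11 = 20 → (419/8, 101/2)

d6 = 3/10
d7 = 3/4
d8 = 99/8
d9 = 51/2
d10 = 30
d11 = 20
d12 = 40
endpoint = (419/8, 101/2)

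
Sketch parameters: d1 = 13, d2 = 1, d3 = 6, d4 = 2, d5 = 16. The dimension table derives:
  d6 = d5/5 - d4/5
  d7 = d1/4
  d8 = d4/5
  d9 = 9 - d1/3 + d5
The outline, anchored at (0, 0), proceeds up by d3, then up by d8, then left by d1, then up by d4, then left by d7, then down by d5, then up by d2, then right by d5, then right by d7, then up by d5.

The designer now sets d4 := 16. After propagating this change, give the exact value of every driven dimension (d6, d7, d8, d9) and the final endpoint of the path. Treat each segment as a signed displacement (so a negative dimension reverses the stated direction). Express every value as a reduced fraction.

d6 = 0
d7 = 13/4
d8 = 16/5
d9 = 62/3
endpoint = (3, 131/5)

Apply edit: d4 := 16
  d6 = d5/5 - d4/5 = 0
  d7 = d1/4 = 13/4
  d8 = d4/5 = 16/5
  d9 = 9 - d1/3 + d5 = 62/3
Walk from origin (0, 0):
  seg 1: up by d3 = 6 → (0, 6)
  seg 2: up by d8 = 16/5 → (0, 46/5)
  seg 3: left by d1 = 13 → (-13, 46/5)
  seg 4: up by d4 = 16 → (-13, 126/5)
  seg 5: left by d7 = 13/4 → (-65/4, 126/5)
  seg 6: down by d5 = 16 → (-65/4, 46/5)
  seg 7: up by d2 = 1 → (-65/4, 51/5)
  seg 8: right by d5 = 16 → (-1/4, 51/5)
  seg 9: right by d7 = 13/4 → (3, 51/5)
  seg 10: up by d5 = 16 → (3, 131/5)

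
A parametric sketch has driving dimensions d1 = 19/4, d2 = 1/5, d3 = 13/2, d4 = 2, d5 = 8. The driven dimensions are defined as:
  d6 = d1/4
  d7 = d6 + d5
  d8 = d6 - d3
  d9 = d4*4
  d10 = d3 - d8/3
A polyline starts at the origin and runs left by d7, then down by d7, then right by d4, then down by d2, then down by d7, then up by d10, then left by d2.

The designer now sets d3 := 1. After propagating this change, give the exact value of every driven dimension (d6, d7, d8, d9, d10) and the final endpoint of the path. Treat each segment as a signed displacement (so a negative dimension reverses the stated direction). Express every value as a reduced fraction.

d6 = 19/16
d7 = 147/16
d8 = 3/16
d9 = 8
d10 = 15/16
endpoint = (-591/80, -1411/80)

Apply edit: d3 := 1
  d6 = d1/4 = 19/16
  d7 = d6 + d5 = 147/16
  d8 = d6 - d3 = 3/16
  d9 = d4*4 = 8
  d10 = d3 - d8/3 = 15/16
Walk from origin (0, 0):
  seg 1: left by d7 = 147/16 → (-147/16, 0)
  seg 2: down by d7 = 147/16 → (-147/16, -147/16)
  seg 3: right by d4 = 2 → (-115/16, -147/16)
  seg 4: down by d2 = 1/5 → (-115/16, -751/80)
  seg 5: down by d7 = 147/16 → (-115/16, -743/40)
  seg 6: up by d10 = 15/16 → (-115/16, -1411/80)
  seg 7: left by d2 = 1/5 → (-591/80, -1411/80)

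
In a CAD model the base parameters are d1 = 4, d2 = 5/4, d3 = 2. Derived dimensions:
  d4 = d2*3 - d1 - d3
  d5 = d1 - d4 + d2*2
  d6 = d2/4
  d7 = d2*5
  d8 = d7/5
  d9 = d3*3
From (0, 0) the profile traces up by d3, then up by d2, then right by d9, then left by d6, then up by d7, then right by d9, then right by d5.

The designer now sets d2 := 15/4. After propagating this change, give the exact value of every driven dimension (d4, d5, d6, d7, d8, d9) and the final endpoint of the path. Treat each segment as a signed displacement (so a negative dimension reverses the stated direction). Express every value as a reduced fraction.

Apply edit: d2 := 15/4
  d4 = d2*3 - d1 - d3 = 21/4
  d5 = d1 - d4 + d2*2 = 25/4
  d6 = d2/4 = 15/16
  d7 = d2*5 = 75/4
  d8 = d7/5 = 15/4
  d9 = d3*3 = 6
Walk from origin (0, 0):
  seg 1: up by d3 = 2 → (0, 2)
  seg 2: up by d2 = 15/4 → (0, 23/4)
  seg 3: right by d9 = 6 → (6, 23/4)
  seg 4: left by d6 = 15/16 → (81/16, 23/4)
  seg 5: up by d7 = 75/4 → (81/16, 49/2)
  seg 6: right by d9 = 6 → (177/16, 49/2)
  seg 7: right by d5 = 25/4 → (277/16, 49/2)

d4 = 21/4
d5 = 25/4
d6 = 15/16
d7 = 75/4
d8 = 15/4
d9 = 6
endpoint = (277/16, 49/2)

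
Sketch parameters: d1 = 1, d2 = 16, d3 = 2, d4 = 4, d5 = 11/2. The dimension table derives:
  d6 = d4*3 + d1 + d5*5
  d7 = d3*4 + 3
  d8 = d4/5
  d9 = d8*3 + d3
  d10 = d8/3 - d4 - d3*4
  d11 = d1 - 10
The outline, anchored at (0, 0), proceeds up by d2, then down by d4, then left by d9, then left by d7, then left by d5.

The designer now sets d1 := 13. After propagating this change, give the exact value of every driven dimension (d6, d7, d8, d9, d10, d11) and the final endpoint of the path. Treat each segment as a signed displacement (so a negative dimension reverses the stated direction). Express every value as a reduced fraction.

Apply edit: d1 := 13
  d6 = d4*3 + d1 + d5*5 = 105/2
  d7 = d3*4 + 3 = 11
  d8 = d4/5 = 4/5
  d9 = d8*3 + d3 = 22/5
  d10 = d8/3 - d4 - d3*4 = -176/15
  d11 = d1 - 10 = 3
Walk from origin (0, 0):
  seg 1: up by d2 = 16 → (0, 16)
  seg 2: down by d4 = 4 → (0, 12)
  seg 3: left by d9 = 22/5 → (-22/5, 12)
  seg 4: left by d7 = 11 → (-77/5, 12)
  seg 5: left by d5 = 11/2 → (-209/10, 12)

d6 = 105/2
d7 = 11
d8 = 4/5
d9 = 22/5
d10 = -176/15
d11 = 3
endpoint = (-209/10, 12)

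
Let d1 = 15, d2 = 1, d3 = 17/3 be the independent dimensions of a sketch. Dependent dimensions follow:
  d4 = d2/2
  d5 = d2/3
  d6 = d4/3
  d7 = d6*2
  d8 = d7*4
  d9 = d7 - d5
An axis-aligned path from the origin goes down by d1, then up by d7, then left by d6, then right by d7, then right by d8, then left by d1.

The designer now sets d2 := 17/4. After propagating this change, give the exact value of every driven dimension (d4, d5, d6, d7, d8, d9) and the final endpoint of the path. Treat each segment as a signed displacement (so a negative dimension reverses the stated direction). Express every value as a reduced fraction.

Apply edit: d2 := 17/4
  d4 = d2/2 = 17/8
  d5 = d2/3 = 17/12
  d6 = d4/3 = 17/24
  d7 = d6*2 = 17/12
  d8 = d7*4 = 17/3
  d9 = d7 - d5 = 0
Walk from origin (0, 0):
  seg 1: down by d1 = 15 → (0, -15)
  seg 2: up by d7 = 17/12 → (0, -163/12)
  seg 3: left by d6 = 17/24 → (-17/24, -163/12)
  seg 4: right by d7 = 17/12 → (17/24, -163/12)
  seg 5: right by d8 = 17/3 → (51/8, -163/12)
  seg 6: left by d1 = 15 → (-69/8, -163/12)

d4 = 17/8
d5 = 17/12
d6 = 17/24
d7 = 17/12
d8 = 17/3
d9 = 0
endpoint = (-69/8, -163/12)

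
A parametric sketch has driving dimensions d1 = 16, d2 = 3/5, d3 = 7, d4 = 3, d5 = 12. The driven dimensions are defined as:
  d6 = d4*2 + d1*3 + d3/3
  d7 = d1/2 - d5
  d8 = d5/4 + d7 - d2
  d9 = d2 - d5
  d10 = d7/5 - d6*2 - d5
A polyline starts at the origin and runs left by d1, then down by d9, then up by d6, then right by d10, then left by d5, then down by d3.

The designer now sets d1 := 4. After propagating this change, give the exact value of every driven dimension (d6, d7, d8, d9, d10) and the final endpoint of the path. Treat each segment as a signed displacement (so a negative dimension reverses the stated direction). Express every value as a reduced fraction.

d6 = 61/3
d7 = -10
d8 = -38/5
d9 = -57/5
d10 = -164/3
endpoint = (-212/3, 371/15)

Apply edit: d1 := 4
  d6 = d4*2 + d1*3 + d3/3 = 61/3
  d7 = d1/2 - d5 = -10
  d8 = d5/4 + d7 - d2 = -38/5
  d9 = d2 - d5 = -57/5
  d10 = d7/5 - d6*2 - d5 = -164/3
Walk from origin (0, 0):
  seg 1: left by d1 = 4 → (-4, 0)
  seg 2: down by d9 = -57/5 → (-4, 57/5)
  seg 3: up by d6 = 61/3 → (-4, 476/15)
  seg 4: right by d10 = -164/3 → (-176/3, 476/15)
  seg 5: left by d5 = 12 → (-212/3, 476/15)
  seg 6: down by d3 = 7 → (-212/3, 371/15)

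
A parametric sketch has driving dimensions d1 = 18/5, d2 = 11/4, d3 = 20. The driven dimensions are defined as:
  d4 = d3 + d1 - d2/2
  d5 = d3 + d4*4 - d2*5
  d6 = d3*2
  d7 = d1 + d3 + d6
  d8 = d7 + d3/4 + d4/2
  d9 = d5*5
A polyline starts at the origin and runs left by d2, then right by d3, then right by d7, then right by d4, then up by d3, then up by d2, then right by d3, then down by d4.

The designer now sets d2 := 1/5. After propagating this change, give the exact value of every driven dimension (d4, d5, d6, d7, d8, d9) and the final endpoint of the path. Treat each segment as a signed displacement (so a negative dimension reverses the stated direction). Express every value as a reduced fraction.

Apply edit: d2 := 1/5
  d4 = d3 + d1 - d2/2 = 47/2
  d5 = d3 + d4*4 - d2*5 = 113
  d6 = d3*2 = 40
  d7 = d1 + d3 + d6 = 318/5
  d8 = d7 + d3/4 + d4/2 = 1607/20
  d9 = d5*5 = 565
Walk from origin (0, 0):
  seg 1: left by d2 = 1/5 → (-1/5, 0)
  seg 2: right by d3 = 20 → (99/5, 0)
  seg 3: right by d7 = 318/5 → (417/5, 0)
  seg 4: right by d4 = 47/2 → (1069/10, 0)
  seg 5: up by d3 = 20 → (1069/10, 20)
  seg 6: up by d2 = 1/5 → (1069/10, 101/5)
  seg 7: right by d3 = 20 → (1269/10, 101/5)
  seg 8: down by d4 = 47/2 → (1269/10, -33/10)

d4 = 47/2
d5 = 113
d6 = 40
d7 = 318/5
d8 = 1607/20
d9 = 565
endpoint = (1269/10, -33/10)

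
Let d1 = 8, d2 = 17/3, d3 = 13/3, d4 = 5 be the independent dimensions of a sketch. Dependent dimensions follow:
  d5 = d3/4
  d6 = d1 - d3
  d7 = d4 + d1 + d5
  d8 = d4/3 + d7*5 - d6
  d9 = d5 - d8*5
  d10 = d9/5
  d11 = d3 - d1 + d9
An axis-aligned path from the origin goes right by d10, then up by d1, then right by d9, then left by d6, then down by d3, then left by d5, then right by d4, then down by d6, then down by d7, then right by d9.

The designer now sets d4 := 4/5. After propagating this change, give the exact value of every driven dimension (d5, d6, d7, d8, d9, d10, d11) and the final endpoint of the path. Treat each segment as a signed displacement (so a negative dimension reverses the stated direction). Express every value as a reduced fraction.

Apply edit: d4 := 4/5
  d5 = d3/4 = 13/12
  d6 = d1 - d3 = 11/3
  d7 = d4 + d1 + d5 = 593/60
  d8 = d4/3 + d7*5 - d6 = 2761/60
  d9 = d5 - d8*5 = -229
  d10 = d9/5 = -229/5
  d11 = d3 - d1 + d9 = -698/3
Walk from origin (0, 0):
  seg 1: right by d10 = -229/5 → (-229/5, 0)
  seg 2: up by d1 = 8 → (-229/5, 8)
  seg 3: right by d9 = -229 → (-1374/5, 8)
  seg 4: left by d6 = 11/3 → (-4177/15, 8)
  seg 5: down by d3 = 13/3 → (-4177/15, 11/3)
  seg 6: left by d5 = 13/12 → (-5591/20, 11/3)
  seg 7: right by d4 = 4/5 → (-1115/4, 11/3)
  seg 8: down by d6 = 11/3 → (-1115/4, 0)
  seg 9: down by d7 = 593/60 → (-1115/4, -593/60)
  seg 10: right by d9 = -229 → (-2031/4, -593/60)

d5 = 13/12
d6 = 11/3
d7 = 593/60
d8 = 2761/60
d9 = -229
d10 = -229/5
d11 = -698/3
endpoint = (-2031/4, -593/60)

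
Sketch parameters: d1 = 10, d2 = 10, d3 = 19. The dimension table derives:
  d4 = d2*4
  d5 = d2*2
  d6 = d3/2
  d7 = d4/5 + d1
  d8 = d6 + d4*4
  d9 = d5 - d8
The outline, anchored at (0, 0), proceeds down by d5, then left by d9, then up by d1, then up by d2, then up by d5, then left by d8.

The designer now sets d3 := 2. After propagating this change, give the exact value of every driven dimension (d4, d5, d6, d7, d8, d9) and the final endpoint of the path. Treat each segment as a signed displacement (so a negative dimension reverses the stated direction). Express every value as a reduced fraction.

Apply edit: d3 := 2
  d4 = d2*4 = 40
  d5 = d2*2 = 20
  d6 = d3/2 = 1
  d7 = d4/5 + d1 = 18
  d8 = d6 + d4*4 = 161
  d9 = d5 - d8 = -141
Walk from origin (0, 0):
  seg 1: down by d5 = 20 → (0, -20)
  seg 2: left by d9 = -141 → (141, -20)
  seg 3: up by d1 = 10 → (141, -10)
  seg 4: up by d2 = 10 → (141, 0)
  seg 5: up by d5 = 20 → (141, 20)
  seg 6: left by d8 = 161 → (-20, 20)

d4 = 40
d5 = 20
d6 = 1
d7 = 18
d8 = 161
d9 = -141
endpoint = (-20, 20)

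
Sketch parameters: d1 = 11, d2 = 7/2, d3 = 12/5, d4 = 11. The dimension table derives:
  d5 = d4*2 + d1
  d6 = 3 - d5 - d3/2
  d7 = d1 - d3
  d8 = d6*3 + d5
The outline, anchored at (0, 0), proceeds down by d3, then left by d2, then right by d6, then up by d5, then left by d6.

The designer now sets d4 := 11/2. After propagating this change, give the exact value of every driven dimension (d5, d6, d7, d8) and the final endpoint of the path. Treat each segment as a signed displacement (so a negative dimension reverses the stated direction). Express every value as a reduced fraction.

Apply edit: d4 := 11/2
  d5 = d4*2 + d1 = 22
  d6 = 3 - d5 - d3/2 = -101/5
  d7 = d1 - d3 = 43/5
  d8 = d6*3 + d5 = -193/5
Walk from origin (0, 0):
  seg 1: down by d3 = 12/5 → (0, -12/5)
  seg 2: left by d2 = 7/2 → (-7/2, -12/5)
  seg 3: right by d6 = -101/5 → (-237/10, -12/5)
  seg 4: up by d5 = 22 → (-237/10, 98/5)
  seg 5: left by d6 = -101/5 → (-7/2, 98/5)

d5 = 22
d6 = -101/5
d7 = 43/5
d8 = -193/5
endpoint = (-7/2, 98/5)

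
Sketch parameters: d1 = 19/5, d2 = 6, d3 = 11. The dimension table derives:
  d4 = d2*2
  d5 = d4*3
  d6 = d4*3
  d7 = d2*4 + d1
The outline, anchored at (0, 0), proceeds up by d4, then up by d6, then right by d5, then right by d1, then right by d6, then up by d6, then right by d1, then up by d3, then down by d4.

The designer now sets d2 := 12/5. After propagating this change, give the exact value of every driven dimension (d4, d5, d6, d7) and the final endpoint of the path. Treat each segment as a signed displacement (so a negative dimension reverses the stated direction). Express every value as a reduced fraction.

d4 = 24/5
d5 = 72/5
d6 = 72/5
d7 = 67/5
endpoint = (182/5, 199/5)

Apply edit: d2 := 12/5
  d4 = d2*2 = 24/5
  d5 = d4*3 = 72/5
  d6 = d4*3 = 72/5
  d7 = d2*4 + d1 = 67/5
Walk from origin (0, 0):
  seg 1: up by d4 = 24/5 → (0, 24/5)
  seg 2: up by d6 = 72/5 → (0, 96/5)
  seg 3: right by d5 = 72/5 → (72/5, 96/5)
  seg 4: right by d1 = 19/5 → (91/5, 96/5)
  seg 5: right by d6 = 72/5 → (163/5, 96/5)
  seg 6: up by d6 = 72/5 → (163/5, 168/5)
  seg 7: right by d1 = 19/5 → (182/5, 168/5)
  seg 8: up by d3 = 11 → (182/5, 223/5)
  seg 9: down by d4 = 24/5 → (182/5, 199/5)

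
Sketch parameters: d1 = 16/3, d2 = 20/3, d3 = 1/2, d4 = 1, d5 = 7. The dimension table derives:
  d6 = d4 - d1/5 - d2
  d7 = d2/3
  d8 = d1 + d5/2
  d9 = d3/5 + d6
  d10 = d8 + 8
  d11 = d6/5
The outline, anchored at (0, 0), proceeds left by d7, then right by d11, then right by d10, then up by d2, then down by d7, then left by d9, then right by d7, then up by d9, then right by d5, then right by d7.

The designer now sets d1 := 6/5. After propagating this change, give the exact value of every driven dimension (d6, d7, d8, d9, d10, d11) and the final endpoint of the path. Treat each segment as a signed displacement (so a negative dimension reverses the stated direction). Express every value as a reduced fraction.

d6 = -443/75
d7 = 20/9
d8 = 47/10
d9 = -871/150
d10 = 127/10
d11 = -443/375
endpoint = (29866/1125, -613/450)

Apply edit: d1 := 6/5
  d6 = d4 - d1/5 - d2 = -443/75
  d7 = d2/3 = 20/9
  d8 = d1 + d5/2 = 47/10
  d9 = d3/5 + d6 = -871/150
  d10 = d8 + 8 = 127/10
  d11 = d6/5 = -443/375
Walk from origin (0, 0):
  seg 1: left by d7 = 20/9 → (-20/9, 0)
  seg 2: right by d11 = -443/375 → (-3829/1125, 0)
  seg 3: right by d10 = 127/10 → (20917/2250, 0)
  seg 4: up by d2 = 20/3 → (20917/2250, 20/3)
  seg 5: down by d7 = 20/9 → (20917/2250, 40/9)
  seg 6: left by d9 = -871/150 → (16991/1125, 40/9)
  seg 7: right by d7 = 20/9 → (6497/375, 40/9)
  seg 8: up by d9 = -871/150 → (6497/375, -613/450)
  seg 9: right by d5 = 7 → (9122/375, -613/450)
  seg 10: right by d7 = 20/9 → (29866/1125, -613/450)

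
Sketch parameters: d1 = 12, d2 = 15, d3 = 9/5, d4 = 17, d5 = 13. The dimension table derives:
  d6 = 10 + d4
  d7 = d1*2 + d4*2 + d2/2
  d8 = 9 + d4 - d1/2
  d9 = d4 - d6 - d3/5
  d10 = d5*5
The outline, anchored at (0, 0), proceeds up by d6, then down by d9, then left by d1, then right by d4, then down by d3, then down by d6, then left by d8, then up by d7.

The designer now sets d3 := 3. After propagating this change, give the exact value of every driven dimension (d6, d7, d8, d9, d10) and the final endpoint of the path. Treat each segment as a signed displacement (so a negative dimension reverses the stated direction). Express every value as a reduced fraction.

d6 = 27
d7 = 131/2
d8 = 20
d9 = -53/5
d10 = 65
endpoint = (-15, 731/10)

Apply edit: d3 := 3
  d6 = 10 + d4 = 27
  d7 = d1*2 + d4*2 + d2/2 = 131/2
  d8 = 9 + d4 - d1/2 = 20
  d9 = d4 - d6 - d3/5 = -53/5
  d10 = d5*5 = 65
Walk from origin (0, 0):
  seg 1: up by d6 = 27 → (0, 27)
  seg 2: down by d9 = -53/5 → (0, 188/5)
  seg 3: left by d1 = 12 → (-12, 188/5)
  seg 4: right by d4 = 17 → (5, 188/5)
  seg 5: down by d3 = 3 → (5, 173/5)
  seg 6: down by d6 = 27 → (5, 38/5)
  seg 7: left by d8 = 20 → (-15, 38/5)
  seg 8: up by d7 = 131/2 → (-15, 731/10)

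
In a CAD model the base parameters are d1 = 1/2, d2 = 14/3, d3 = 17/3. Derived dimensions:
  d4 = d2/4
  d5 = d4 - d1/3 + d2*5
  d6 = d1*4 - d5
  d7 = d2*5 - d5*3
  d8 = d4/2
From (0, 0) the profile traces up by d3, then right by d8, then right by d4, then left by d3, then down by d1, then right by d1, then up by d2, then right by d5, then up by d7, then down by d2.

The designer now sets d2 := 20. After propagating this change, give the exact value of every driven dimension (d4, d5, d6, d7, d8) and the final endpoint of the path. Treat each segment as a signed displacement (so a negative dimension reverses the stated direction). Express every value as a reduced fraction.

d4 = 5
d5 = 629/6
d6 = -617/6
d7 = -429/2
d8 = 5/2
endpoint = (643/6, -628/3)

Apply edit: d2 := 20
  d4 = d2/4 = 5
  d5 = d4 - d1/3 + d2*5 = 629/6
  d6 = d1*4 - d5 = -617/6
  d7 = d2*5 - d5*3 = -429/2
  d8 = d4/2 = 5/2
Walk from origin (0, 0):
  seg 1: up by d3 = 17/3 → (0, 17/3)
  seg 2: right by d8 = 5/2 → (5/2, 17/3)
  seg 3: right by d4 = 5 → (15/2, 17/3)
  seg 4: left by d3 = 17/3 → (11/6, 17/3)
  seg 5: down by d1 = 1/2 → (11/6, 31/6)
  seg 6: right by d1 = 1/2 → (7/3, 31/6)
  seg 7: up by d2 = 20 → (7/3, 151/6)
  seg 8: right by d5 = 629/6 → (643/6, 151/6)
  seg 9: up by d7 = -429/2 → (643/6, -568/3)
  seg 10: down by d2 = 20 → (643/6, -628/3)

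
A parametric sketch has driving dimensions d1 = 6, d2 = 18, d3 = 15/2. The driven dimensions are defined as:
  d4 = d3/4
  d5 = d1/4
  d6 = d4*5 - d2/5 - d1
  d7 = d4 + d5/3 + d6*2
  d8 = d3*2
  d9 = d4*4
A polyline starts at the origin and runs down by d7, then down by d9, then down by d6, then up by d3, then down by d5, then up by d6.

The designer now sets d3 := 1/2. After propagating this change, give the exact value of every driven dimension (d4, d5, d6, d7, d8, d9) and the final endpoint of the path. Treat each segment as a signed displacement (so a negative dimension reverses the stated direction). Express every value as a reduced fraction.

d4 = 1/8
d5 = 3/2
d6 = -359/40
d7 = -693/40
d8 = 1
d9 = 1/2
endpoint = (0, 633/40)

Apply edit: d3 := 1/2
  d4 = d3/4 = 1/8
  d5 = d1/4 = 3/2
  d6 = d4*5 - d2/5 - d1 = -359/40
  d7 = d4 + d5/3 + d6*2 = -693/40
  d8 = d3*2 = 1
  d9 = d4*4 = 1/2
Walk from origin (0, 0):
  seg 1: down by d7 = -693/40 → (0, 693/40)
  seg 2: down by d9 = 1/2 → (0, 673/40)
  seg 3: down by d6 = -359/40 → (0, 129/5)
  seg 4: up by d3 = 1/2 → (0, 263/10)
  seg 5: down by d5 = 3/2 → (0, 124/5)
  seg 6: up by d6 = -359/40 → (0, 633/40)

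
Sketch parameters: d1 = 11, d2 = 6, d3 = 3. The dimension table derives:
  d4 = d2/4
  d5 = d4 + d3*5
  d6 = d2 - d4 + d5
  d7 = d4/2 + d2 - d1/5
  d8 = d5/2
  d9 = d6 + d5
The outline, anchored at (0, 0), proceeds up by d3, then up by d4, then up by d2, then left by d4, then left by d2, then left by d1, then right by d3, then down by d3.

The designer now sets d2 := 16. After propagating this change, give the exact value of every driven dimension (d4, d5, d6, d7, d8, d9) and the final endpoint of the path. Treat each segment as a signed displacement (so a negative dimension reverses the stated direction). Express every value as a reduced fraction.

Apply edit: d2 := 16
  d4 = d2/4 = 4
  d5 = d4 + d3*5 = 19
  d6 = d2 - d4 + d5 = 31
  d7 = d4/2 + d2 - d1/5 = 79/5
  d8 = d5/2 = 19/2
  d9 = d6 + d5 = 50
Walk from origin (0, 0):
  seg 1: up by d3 = 3 → (0, 3)
  seg 2: up by d4 = 4 → (0, 7)
  seg 3: up by d2 = 16 → (0, 23)
  seg 4: left by d4 = 4 → (-4, 23)
  seg 5: left by d2 = 16 → (-20, 23)
  seg 6: left by d1 = 11 → (-31, 23)
  seg 7: right by d3 = 3 → (-28, 23)
  seg 8: down by d3 = 3 → (-28, 20)

d4 = 4
d5 = 19
d6 = 31
d7 = 79/5
d8 = 19/2
d9 = 50
endpoint = (-28, 20)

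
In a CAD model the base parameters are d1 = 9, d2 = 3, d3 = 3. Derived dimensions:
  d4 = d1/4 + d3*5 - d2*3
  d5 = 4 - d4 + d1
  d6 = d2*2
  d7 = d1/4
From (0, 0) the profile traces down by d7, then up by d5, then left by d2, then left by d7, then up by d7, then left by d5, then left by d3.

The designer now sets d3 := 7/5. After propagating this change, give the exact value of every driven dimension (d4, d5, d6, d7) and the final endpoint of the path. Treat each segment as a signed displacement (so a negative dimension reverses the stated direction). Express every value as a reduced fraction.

d4 = 1/4
d5 = 51/4
d6 = 6
d7 = 9/4
endpoint = (-97/5, 51/4)

Apply edit: d3 := 7/5
  d4 = d1/4 + d3*5 - d2*3 = 1/4
  d5 = 4 - d4 + d1 = 51/4
  d6 = d2*2 = 6
  d7 = d1/4 = 9/4
Walk from origin (0, 0):
  seg 1: down by d7 = 9/4 → (0, -9/4)
  seg 2: up by d5 = 51/4 → (0, 21/2)
  seg 3: left by d2 = 3 → (-3, 21/2)
  seg 4: left by d7 = 9/4 → (-21/4, 21/2)
  seg 5: up by d7 = 9/4 → (-21/4, 51/4)
  seg 6: left by d5 = 51/4 → (-18, 51/4)
  seg 7: left by d3 = 7/5 → (-97/5, 51/4)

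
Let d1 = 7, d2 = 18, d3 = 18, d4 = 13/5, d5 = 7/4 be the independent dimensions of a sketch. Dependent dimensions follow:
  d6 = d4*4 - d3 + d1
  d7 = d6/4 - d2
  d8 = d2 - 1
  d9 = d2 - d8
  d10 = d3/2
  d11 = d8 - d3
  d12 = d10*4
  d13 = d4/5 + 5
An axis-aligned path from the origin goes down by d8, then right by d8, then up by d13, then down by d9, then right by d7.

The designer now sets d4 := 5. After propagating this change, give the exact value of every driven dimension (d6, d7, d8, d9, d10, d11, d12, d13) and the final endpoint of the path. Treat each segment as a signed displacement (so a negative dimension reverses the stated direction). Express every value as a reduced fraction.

Apply edit: d4 := 5
  d6 = d4*4 - d3 + d1 = 9
  d7 = d6/4 - d2 = -63/4
  d8 = d2 - 1 = 17
  d9 = d2 - d8 = 1
  d10 = d3/2 = 9
  d11 = d8 - d3 = -1
  d12 = d10*4 = 36
  d13 = d4/5 + 5 = 6
Walk from origin (0, 0):
  seg 1: down by d8 = 17 → (0, -17)
  seg 2: right by d8 = 17 → (17, -17)
  seg 3: up by d13 = 6 → (17, -11)
  seg 4: down by d9 = 1 → (17, -12)
  seg 5: right by d7 = -63/4 → (5/4, -12)

d6 = 9
d7 = -63/4
d8 = 17
d9 = 1
d10 = 9
d11 = -1
d12 = 36
d13 = 6
endpoint = (5/4, -12)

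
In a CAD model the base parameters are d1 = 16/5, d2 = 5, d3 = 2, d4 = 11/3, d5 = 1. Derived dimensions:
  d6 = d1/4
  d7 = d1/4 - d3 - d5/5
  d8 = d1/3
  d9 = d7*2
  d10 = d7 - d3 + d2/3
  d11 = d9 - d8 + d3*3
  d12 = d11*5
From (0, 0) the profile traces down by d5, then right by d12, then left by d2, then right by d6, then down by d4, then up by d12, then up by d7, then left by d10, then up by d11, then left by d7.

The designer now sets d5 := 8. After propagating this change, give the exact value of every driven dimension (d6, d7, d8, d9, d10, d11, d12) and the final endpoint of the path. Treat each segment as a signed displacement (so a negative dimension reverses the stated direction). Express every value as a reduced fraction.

Apply edit: d5 := 8
  d6 = d1/4 = 4/5
  d7 = d1/4 - d3 - d5/5 = -14/5
  d8 = d1/3 = 16/15
  d9 = d7*2 = -28/5
  d10 = d7 - d3 + d2/3 = -47/15
  d11 = d9 - d8 + d3*3 = -2/3
  d12 = d11*5 = -10/3
Walk from origin (0, 0):
  seg 1: down by d5 = 8 → (0, -8)
  seg 2: right by d12 = -10/3 → (-10/3, -8)
  seg 3: left by d2 = 5 → (-25/3, -8)
  seg 4: right by d6 = 4/5 → (-113/15, -8)
  seg 5: down by d4 = 11/3 → (-113/15, -35/3)
  seg 6: up by d12 = -10/3 → (-113/15, -15)
  seg 7: up by d7 = -14/5 → (-113/15, -89/5)
  seg 8: left by d10 = -47/15 → (-22/5, -89/5)
  seg 9: up by d11 = -2/3 → (-22/5, -277/15)
  seg 10: left by d7 = -14/5 → (-8/5, -277/15)

d6 = 4/5
d7 = -14/5
d8 = 16/15
d9 = -28/5
d10 = -47/15
d11 = -2/3
d12 = -10/3
endpoint = (-8/5, -277/15)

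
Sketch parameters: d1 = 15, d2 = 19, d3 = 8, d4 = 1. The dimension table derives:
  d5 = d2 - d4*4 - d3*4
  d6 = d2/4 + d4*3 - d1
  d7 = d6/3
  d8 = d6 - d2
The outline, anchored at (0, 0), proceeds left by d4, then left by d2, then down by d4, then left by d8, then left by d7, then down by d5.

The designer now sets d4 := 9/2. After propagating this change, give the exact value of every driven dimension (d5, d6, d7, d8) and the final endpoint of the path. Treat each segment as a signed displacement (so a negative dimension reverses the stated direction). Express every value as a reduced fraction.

Apply edit: d4 := 9/2
  d5 = d2 - d4*4 - d3*4 = -31
  d6 = d2/4 + d4*3 - d1 = 13/4
  d7 = d6/3 = 13/12
  d8 = d6 - d2 = -63/4
Walk from origin (0, 0):
  seg 1: left by d4 = 9/2 → (-9/2, 0)
  seg 2: left by d2 = 19 → (-47/2, 0)
  seg 3: down by d4 = 9/2 → (-47/2, -9/2)
  seg 4: left by d8 = -63/4 → (-31/4, -9/2)
  seg 5: left by d7 = 13/12 → (-53/6, -9/2)
  seg 6: down by d5 = -31 → (-53/6, 53/2)

d5 = -31
d6 = 13/4
d7 = 13/12
d8 = -63/4
endpoint = (-53/6, 53/2)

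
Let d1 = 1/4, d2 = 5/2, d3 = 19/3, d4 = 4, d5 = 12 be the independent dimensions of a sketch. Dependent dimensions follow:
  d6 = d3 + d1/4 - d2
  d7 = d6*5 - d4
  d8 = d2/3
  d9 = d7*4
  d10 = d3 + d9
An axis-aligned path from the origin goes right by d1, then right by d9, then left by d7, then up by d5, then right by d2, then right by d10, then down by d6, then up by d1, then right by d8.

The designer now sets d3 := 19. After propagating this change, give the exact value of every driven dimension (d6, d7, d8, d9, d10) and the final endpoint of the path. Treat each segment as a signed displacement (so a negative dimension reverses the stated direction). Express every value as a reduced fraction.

d6 = 265/16
d7 = 1261/16
d8 = 5/6
d9 = 1261/4
d10 = 1337/4
endpoint = (27565/48, -69/16)

Apply edit: d3 := 19
  d6 = d3 + d1/4 - d2 = 265/16
  d7 = d6*5 - d4 = 1261/16
  d8 = d2/3 = 5/6
  d9 = d7*4 = 1261/4
  d10 = d3 + d9 = 1337/4
Walk from origin (0, 0):
  seg 1: right by d1 = 1/4 → (1/4, 0)
  seg 2: right by d9 = 1261/4 → (631/2, 0)
  seg 3: left by d7 = 1261/16 → (3787/16, 0)
  seg 4: up by d5 = 12 → (3787/16, 12)
  seg 5: right by d2 = 5/2 → (3827/16, 12)
  seg 6: right by d10 = 1337/4 → (9175/16, 12)
  seg 7: down by d6 = 265/16 → (9175/16, -73/16)
  seg 8: up by d1 = 1/4 → (9175/16, -69/16)
  seg 9: right by d8 = 5/6 → (27565/48, -69/16)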